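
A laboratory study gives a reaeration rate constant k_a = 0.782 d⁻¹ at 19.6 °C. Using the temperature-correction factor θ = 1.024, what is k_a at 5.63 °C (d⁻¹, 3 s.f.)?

k_a ≈ 0.561 d⁻¹

k_a(T₂) = k_a(T₁) · θ^(T₂−T₁) = 0.782 × 1.024^(5.63−19.6)
= 0.782 × 1.024^-14.0 = 0.782 × 0.7180 = 0.5615 d⁻¹.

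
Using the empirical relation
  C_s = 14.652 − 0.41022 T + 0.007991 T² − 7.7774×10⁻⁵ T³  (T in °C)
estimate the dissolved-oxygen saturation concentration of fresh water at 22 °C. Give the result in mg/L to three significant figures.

C_s = 14.652 − 0.41022×22 + 0.007991×22² − 7.7774×10⁻⁵×22³ = 8.667 mg/L.

C_s ≈ 8.67 mg/L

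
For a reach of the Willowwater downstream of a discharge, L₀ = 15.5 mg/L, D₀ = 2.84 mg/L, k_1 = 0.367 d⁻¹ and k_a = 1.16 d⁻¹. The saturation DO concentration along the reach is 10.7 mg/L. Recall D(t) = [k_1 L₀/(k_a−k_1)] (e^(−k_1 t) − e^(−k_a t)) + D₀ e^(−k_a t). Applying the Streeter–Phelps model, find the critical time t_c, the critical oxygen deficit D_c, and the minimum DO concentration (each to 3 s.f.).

At the critical point dD/dt = 0, so k_1 L₀ e^(−k_1 t) = k_a D. Substituting D(t) from the Streeter–Phelps equation and solving for t gives
t_c = ln[(k_a/k_1)(1 − D₀(k_a−k_1)/(k_1 L₀))] / (k_a−k_1).
Here k_a−k_1 = 0.7930 d⁻¹ and 1 − D₀(k_a−k_1)/(k_1 L₀) = 1 − 2.84×0.7930/(0.367×15.5) = 0.6041, so
t_c = ln(3.161 × 0.6041) / 0.7930 = 0.6468 / 0.7930 = 0.8156 d.
D_c = (k_1/k_a) L₀ e^(−k_1 t_c) = (0.367/1.16) × 15.5 × e^(−0.367×0.8156) = 0.3164 × 15.5 × 0.7413 = 3.635 mg/L.
Minimum DO = C_s − D_c = 10.7 − 3.635 = 7.065 mg/L.

t_c ≈ 0.816 d; D_c ≈ 3.64 mg/L; min DO ≈ 7.06 mg/L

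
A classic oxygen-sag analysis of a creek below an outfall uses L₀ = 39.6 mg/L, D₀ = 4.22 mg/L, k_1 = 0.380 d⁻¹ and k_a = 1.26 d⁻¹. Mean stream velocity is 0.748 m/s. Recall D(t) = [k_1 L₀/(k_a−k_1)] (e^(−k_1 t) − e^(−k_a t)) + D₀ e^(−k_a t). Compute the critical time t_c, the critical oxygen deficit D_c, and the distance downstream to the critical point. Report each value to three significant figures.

t_c ≈ 1.04 d; D_c ≈ 8.04 mg/L; x_c ≈ 67.2 km

With k_a/k_1 = 3.316 and 1 − D₀(k_a−k_1)/(k_1 L₀) = 0.7532,
t_c = ln(3.316 × 0.7532) / (1.26 − 0.380) = ln(2.498) / 0.8800 = 0.9153/0.8800 = 1.040 d.
L(t_c) = L₀ e^(−k_1 t_c) = 39.6 × 0.6735 = 26.67 mg/L, and at the critical point k_a D_c = k_1 L, so D_c = (0.380/1.26) × 26.67 = 8.044 mg/L.
x_c = v t_c = 0.748 m/s × 1.040 d × 86400 s/d = 67220 m ≈ 67.2 km.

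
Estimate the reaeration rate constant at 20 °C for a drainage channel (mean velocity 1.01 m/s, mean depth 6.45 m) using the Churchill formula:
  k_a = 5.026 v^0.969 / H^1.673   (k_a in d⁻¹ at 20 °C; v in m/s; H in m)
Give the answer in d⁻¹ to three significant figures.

k_a ≈ 0.224 d⁻¹

k_a = 5.026 × 1.01^0.969 / 6.45^1.673 = 5.026 × 1.010 / 22.61 = 0.2244 d⁻¹.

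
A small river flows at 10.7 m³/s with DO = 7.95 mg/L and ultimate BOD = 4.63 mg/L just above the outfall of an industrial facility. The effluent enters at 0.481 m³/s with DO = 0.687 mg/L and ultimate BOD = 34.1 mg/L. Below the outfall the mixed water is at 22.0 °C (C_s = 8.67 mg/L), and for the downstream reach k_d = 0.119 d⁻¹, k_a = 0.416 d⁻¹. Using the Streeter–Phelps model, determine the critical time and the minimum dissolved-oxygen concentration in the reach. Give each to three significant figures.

Mixed DO = (10.7×7.95 + 0.481×0.687)/(10.7+0.481) = 85.40/11.18 = 7.638 mg/L.
Mixed L₀ = (10.7×4.63 + 0.481×34.1)/(11.18) = 65.94/11.18 = 5.898 mg/L.
Initial deficit D₀ = C_s − DO₀ = 8.67 − 7.638 = 1.032 mg/L.
t_c = (1/0.2970) ln[(0.416/0.119)(1 − 1.032×0.2970/(0.119×5.898))] = 3.367 × ln(1.968) = 2.280 d.
D_c = (0.119/0.416) × 5.898 × e^(−0.119×2.280) = 0.2861 × 5.898 × 0.7623 = 1.286 mg/L.
Minimum DO = 8.67 − 1.286 = 7.384 mg/L.

t_c ≈ 2.28 d; minimum DO ≈ 7.38 mg/L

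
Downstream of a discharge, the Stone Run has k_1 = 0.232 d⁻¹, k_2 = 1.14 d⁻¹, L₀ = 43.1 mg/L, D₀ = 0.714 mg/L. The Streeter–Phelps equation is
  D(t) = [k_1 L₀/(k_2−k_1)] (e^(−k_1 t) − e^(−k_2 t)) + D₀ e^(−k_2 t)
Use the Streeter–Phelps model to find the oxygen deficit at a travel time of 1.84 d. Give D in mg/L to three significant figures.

k_1 L₀/(k_2−k_1) = 0.232×43.1/(1.14−0.232) = 9.999/0.9080 = 11.01 mg/L.
e^(−k_1 t) = e^(−0.232×1.840) = 0.6525; e^(−k_2 t) = e^(−1.14×1.840) = 0.1228.
D = 11.01 × (0.6525 − 0.1228) + 0.714 × 0.1228 = 5.834 + 0.08764 = 5.922 mg/L.

D ≈ 5.92 mg/L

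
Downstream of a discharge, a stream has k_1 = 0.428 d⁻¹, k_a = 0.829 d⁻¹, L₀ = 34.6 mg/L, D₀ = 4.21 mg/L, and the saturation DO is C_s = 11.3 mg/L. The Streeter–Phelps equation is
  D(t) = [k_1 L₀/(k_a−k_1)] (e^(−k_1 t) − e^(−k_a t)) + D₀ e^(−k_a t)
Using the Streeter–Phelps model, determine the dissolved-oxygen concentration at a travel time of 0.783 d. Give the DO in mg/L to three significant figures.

k_1 L₀/(k_a−k_1) = 0.428×34.6/(0.829−0.428) = 14.81/0.4010 = 36.93 mg/L.
e^(−k_1 t) = e^(−0.428×0.7830) = 0.7152; e^(−k_a t) = e^(−0.829×0.7830) = 0.5225.
D = 36.93 × (0.7152 − 0.5225) + 4.21 × 0.5225 = 7.118 + 2.200 = 9.317 mg/L.
DO = C_s − D = 11.3 − 9.317 = 1.983 mg/L.

DO ≈ 1.98 mg/L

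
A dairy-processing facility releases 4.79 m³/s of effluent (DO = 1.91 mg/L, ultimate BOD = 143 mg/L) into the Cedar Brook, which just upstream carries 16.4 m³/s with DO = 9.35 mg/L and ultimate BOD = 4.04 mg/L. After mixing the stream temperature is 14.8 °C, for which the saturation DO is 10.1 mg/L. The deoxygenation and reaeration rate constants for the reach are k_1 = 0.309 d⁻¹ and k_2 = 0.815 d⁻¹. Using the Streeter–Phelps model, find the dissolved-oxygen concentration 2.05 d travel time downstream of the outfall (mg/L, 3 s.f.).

Mixed DO = (16.4×9.35 + 4.79×1.91)/(16.4+4.79) = 162.5/21.19 = 7.668 mg/L.
Mixed L₀ = (16.4×4.04 + 4.79×143)/(21.19) = 751.2/21.19 = 35.45 mg/L.
Initial deficit D₀ = C_s − DO₀ = 10.1 − 7.668 = 2.432 mg/L.
D(2.05) = [0.309×35.45/(0.815−0.309)](e^(−0.309×2.05) − e^(−0.815×2.05)) + 2.432 e^(−0.815×2.05)
= 21.65 × (0.5308 − 0.1881) + 2.432 × 0.1881 = 7.876 mg/L.
DO = 10.1 − 7.876 = 2.224 mg/L.

DO ≈ 2.22 mg/L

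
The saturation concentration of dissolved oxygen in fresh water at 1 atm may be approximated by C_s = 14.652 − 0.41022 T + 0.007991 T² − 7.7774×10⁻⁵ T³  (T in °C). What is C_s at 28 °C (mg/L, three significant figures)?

C_s = 14.652 − 0.41022×28 + 0.007991×28² − 7.7774×10⁻⁵×28³ = 7.723 mg/L.

C_s ≈ 7.72 mg/L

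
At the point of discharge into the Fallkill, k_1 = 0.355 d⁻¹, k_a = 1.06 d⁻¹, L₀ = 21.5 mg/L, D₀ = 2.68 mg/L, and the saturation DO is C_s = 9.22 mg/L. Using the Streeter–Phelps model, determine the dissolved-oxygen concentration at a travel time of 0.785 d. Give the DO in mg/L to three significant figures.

k_1 L₀/(k_a−k_1) = 0.355×21.5/(1.06−0.355) = 7.632/0.7050 = 10.83 mg/L.
e^(−k_1 t) = e^(−0.355×0.7850) = 0.7568; e^(−k_a t) = e^(−1.06×0.7850) = 0.4351.
D = 10.83 × (0.7568 − 0.4351) + 2.68 × 0.4351 = 3.482 + 1.166 = 4.648 mg/L.
DO = C_s − D = 9.22 − 4.648 = 4.572 mg/L.

DO ≈ 4.57 mg/L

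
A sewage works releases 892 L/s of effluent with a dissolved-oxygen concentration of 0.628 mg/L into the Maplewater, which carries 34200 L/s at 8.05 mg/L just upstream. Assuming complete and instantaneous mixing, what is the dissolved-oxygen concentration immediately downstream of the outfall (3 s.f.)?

Flow-weighted mixing: C = (Q_r C_r + Q_w C_w)/(Q_r + Q_w)
= (34200×8.05 + 892×0.628)/(34200 + 892) = 275900/35090 = 7.861 mg/L.

7.86 mg/L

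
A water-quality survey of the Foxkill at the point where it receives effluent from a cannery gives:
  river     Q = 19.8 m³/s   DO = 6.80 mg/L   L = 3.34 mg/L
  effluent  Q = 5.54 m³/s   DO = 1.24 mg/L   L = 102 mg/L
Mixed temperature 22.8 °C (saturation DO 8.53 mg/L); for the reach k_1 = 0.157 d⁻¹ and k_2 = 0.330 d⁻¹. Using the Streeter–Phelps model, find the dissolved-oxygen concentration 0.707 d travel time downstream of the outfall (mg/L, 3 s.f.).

DO ≈ 3.87 mg/L

Mixed DO = (19.8×6.80 + 5.54×1.24)/(19.8+5.54) = 141.5/25.34 = 5.584 mg/L.
Mixed L₀ = (19.8×3.34 + 5.54×102)/(25.34) = 631.2/25.34 = 24.91 mg/L.
Initial deficit D₀ = C_s − DO₀ = 8.53 − 5.584 = 2.946 mg/L.
D(0.707) = [0.157×24.91/(0.330−0.157)](e^(−0.157×0.707) − e^(−0.330×0.707)) + 2.946 e^(−0.330×0.707)
= 22.61 × (0.8949 − 0.7919) + 2.946 × 0.7919 = 4.662 mg/L.
DO = 8.53 − 4.662 = 3.868 mg/L.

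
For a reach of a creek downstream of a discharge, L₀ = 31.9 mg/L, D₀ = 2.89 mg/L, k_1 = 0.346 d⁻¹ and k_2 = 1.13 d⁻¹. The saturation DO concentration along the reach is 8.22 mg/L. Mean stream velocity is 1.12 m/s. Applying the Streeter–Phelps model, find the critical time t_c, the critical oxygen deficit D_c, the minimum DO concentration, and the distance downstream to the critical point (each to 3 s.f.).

t_c ≈ 1.22 d; D_c ≈ 6.41 mg/L; min DO ≈ 1.81 mg/L; x_c ≈ 118 km

t_c = [1/(k_2−k_1)] ln[(k_2/k_1)(1 − D₀(k_2−k_1)/(k_1 L₀))]
= [1/(1.13−0.346)] ln[(1.13/0.346)(1 − 2.89×0.7840/(0.346×31.9))]
= (1/0.7840) ln[3.266 × 0.7947] = 1.276 × ln(2.595) = 1.276 × 0.9538 = 1.217 d.
D_c = (k_1/k_2) L₀ e^(−k_1 t_c) = (0.346/1.13) × 31.9 × e^(−0.346×1.217) = 0.3062 × 31.9 × 0.6564 = 6.412 mg/L.
Minimum DO = C_s − D_c = 8.22 − 6.412 = 1.808 mg/L.
x_c = v t_c = 1.12 m/s × 1.217 d × 86400 s/d = 117700 m ≈ 118 km.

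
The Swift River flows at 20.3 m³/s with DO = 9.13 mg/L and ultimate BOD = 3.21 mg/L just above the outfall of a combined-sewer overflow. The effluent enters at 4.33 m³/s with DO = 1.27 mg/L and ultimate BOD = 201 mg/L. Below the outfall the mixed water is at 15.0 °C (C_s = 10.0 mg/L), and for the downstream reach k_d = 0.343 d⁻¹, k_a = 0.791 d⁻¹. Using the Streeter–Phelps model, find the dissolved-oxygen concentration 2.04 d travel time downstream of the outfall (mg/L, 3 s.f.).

DO ≈ 0.898 mg/L

Mixed DO = (20.3×9.13 + 4.33×1.27)/(20.3+4.33) = 190.8/24.63 = 7.748 mg/L.
Mixed L₀ = (20.3×3.21 + 4.33×201)/(24.63) = 935.5/24.63 = 37.98 mg/L.
Initial deficit D₀ = C_s − DO₀ = 10.0 − 7.748 = 2.252 mg/L.
D(2.04) = [0.343×37.98/(0.791−0.343)](e^(−0.343×2.04) − e^(−0.791×2.04)) + 2.252 e^(−0.791×2.04)
= 29.08 × (0.4967 − 0.1992) + 2.252 × 0.1992 = 9.102 mg/L.
DO = 10.0 − 9.102 = 0.8984 mg/L.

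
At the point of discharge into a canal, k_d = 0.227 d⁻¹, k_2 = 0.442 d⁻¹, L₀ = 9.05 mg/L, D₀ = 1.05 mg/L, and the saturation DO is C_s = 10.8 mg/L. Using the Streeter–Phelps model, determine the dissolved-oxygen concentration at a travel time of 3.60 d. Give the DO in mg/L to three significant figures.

k_d L₀/(k_2−k_d) = 0.227×9.05/(0.442−0.227) = 2.054/0.2150 = 9.555 mg/L.
e^(−k_d t) = e^(−0.227×3.600) = 0.4417; e^(−k_2 t) = e^(−0.442×3.600) = 0.2037.
D = 9.555 × (0.4417 − 0.2037) + 1.05 × 0.2037 = 2.274 + 0.2139 = 2.488 mg/L.
DO = C_s − D = 10.8 − 2.488 = 8.312 mg/L.

DO ≈ 8.31 mg/L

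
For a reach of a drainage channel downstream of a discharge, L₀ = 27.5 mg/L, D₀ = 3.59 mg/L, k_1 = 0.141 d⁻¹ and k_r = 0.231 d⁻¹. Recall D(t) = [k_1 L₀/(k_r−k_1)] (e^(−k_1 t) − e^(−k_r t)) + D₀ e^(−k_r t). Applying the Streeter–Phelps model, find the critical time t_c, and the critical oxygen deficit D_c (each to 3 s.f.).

t_c ≈ 4.52 d; D_c ≈ 8.88 mg/L

With k_r/k_1 = 1.638 and 1 − D₀(k_r−k_1)/(k_1 L₀) = 0.9167,
t_c = ln(1.638 × 0.9167) / (0.231 − 0.141) = ln(1.502) / 0.09000 = 0.4067/0.09000 = 4.518 d.
D_c = (k_1/k_r) L₀ e^(−k_1 t_c) = (0.141/0.231) × 27.5 × e^(−0.141×4.518) = 0.6104 × 27.5 × 0.5288 = 8.877 mg/L.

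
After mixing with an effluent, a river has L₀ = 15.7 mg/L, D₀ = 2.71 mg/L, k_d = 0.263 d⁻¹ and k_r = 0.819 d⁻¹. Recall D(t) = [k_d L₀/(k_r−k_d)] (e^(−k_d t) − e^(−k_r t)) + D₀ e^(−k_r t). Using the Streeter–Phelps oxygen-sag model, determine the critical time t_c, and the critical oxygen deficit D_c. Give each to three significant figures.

t_c ≈ 1.23 d; D_c ≈ 3.65 mg/L

With k_r/k_d = 3.114 and 1 − D₀(k_r−k_d)/(k_d L₀) = 0.6351,
t_c = ln(3.114 × 0.6351) / (0.819 − 0.263) = ln(1.978) / 0.5560 = 0.6819/0.5560 = 1.227 d.
L(t_c) = L₀ e^(−k_d t_c) = 15.7 × 0.7243 = 11.37 mg/L, and at the critical point k_r D_c = k_d L, so D_c = (0.263/0.819) × 11.37 = 3.652 mg/L.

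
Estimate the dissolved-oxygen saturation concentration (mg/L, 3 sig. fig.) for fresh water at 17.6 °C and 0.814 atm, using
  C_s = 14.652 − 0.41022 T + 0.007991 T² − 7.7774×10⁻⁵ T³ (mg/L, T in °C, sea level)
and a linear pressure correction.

At sea level: C_s = 14.652 − 0.41022×17.6 + 0.007991×17.6² − 7.7774×10⁻⁵×17.6³ = 9.483 mg/L.
Pressure correction: C_s' = 9.483 × 0.814 = 7.719 mg/L.

C_s ≈ 7.72 mg/L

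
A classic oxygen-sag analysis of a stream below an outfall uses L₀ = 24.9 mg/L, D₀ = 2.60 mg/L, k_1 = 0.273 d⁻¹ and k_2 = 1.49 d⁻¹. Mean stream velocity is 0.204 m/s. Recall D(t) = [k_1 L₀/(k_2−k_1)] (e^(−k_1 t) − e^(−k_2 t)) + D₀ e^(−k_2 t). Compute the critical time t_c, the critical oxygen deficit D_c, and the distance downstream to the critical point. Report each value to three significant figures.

t_c = [1/(k_2−k_1)] ln[(k_2/k_1)(1 − D₀(k_2−k_1)/(k_1 L₀))]
= [1/(1.49−0.273)] ln[(1.49/0.273)(1 − 2.60×1.217/(0.273×24.9))]
= (1/1.217) ln[5.458 × 0.5345] = 0.8217 × ln(2.917) = 0.8217 × 1.071 = 0.8798 d.
L(t_c) = L₀ e^(−k_1 t_c) = 24.9 × 0.7865 = 19.58 mg/L, and at the critical point k_2 D_c = k_1 L, so D_c = (0.273/1.49) × 19.58 = 3.588 mg/L.
x_c = v t_c = 0.204 m/s × 0.8798 d × 86400 s/d = 15510 m ≈ 15.5 km.

t_c ≈ 0.880 d; D_c ≈ 3.59 mg/L; x_c ≈ 15.5 km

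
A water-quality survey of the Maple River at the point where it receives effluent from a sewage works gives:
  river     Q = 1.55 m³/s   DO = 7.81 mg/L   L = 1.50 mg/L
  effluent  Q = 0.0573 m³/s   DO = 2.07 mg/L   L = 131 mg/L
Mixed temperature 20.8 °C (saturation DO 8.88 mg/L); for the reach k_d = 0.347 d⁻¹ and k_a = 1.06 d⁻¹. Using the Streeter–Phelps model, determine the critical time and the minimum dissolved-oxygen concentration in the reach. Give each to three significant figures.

t_c ≈ 0.782 d; minimum DO ≈ 7.35 mg/L

Mixed DO = (1.55×7.81 + 0.0573×2.07)/(1.55+0.0573) = 12.22/1.607 = 7.605 mg/L.
Mixed L₀ = (1.55×1.50 + 0.0573×131)/(1.607) = 9.831/1.607 = 6.117 mg/L.
Initial deficit D₀ = C_s − DO₀ = 8.88 − 7.605 = 1.275 mg/L.
t_c = (1/0.7130) ln[(1.06/0.347)(1 − 1.275×0.7130/(0.347×6.117))] = 1.403 × ln(1.747) = 0.7823 d.
D_c = (0.347/1.06) × 6.117 × e^(−0.347×0.7823) = 0.3274 × 6.117 × 0.7623 = 1.526 mg/L.
Minimum DO = 8.88 − 1.526 = 7.354 mg/L.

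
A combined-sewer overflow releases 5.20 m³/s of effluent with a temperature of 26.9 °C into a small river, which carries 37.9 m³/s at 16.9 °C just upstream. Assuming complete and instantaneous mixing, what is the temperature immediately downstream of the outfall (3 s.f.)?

Flow-weighted mixing: C = (Q_r C_r + Q_w C_w)/(Q_r + Q_w)
= (37.9×16.9 + 5.20×26.9)/(37.9 + 5.20) = 780.4/43.10 = 18.11 °C.

18.1 °C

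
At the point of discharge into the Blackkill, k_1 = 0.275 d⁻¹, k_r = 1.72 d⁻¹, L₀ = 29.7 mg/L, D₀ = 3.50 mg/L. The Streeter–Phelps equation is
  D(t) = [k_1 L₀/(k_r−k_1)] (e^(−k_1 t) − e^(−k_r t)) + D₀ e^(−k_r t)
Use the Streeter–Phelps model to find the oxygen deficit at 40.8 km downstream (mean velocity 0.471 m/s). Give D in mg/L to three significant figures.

D ≈ 3.91 mg/L

Travel time t = x/v = 40.8 km / (0.471 m/s) = 40800 m / 0.471 m/s = 86620 s = 1.003 d.
k_1 L₀/(k_r−k_1) = 0.275×29.7/(1.72−0.275) = 8.168/1.445 = 5.652 mg/L.
e^(−k_1 t) = e^(−0.275×1.003) = 0.7590; e^(−k_r t) = e^(−1.72×1.003) = 0.1783.
D = 5.652 × (0.7590 − 0.1783) + 3.50 × 0.1783 = 3.283 + 0.6239 = 3.907 mg/L.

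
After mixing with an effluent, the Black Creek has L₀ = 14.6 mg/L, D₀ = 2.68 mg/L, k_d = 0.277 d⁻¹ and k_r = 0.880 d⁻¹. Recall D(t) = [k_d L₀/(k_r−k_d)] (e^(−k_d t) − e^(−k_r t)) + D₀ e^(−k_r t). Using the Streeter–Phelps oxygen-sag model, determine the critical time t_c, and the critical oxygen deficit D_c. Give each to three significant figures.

t_c ≈ 1.07 d; D_c ≈ 3.42 mg/L

t_c = [1/(k_r−k_d)] ln[(k_r/k_d)(1 − D₀(k_r−k_d)/(k_d L₀))]
= [1/(0.880−0.277)] ln[(0.880/0.277)(1 − 2.68×0.6030/(0.277×14.6))]
= (1/0.6030) ln[3.177 × 0.6004] = 1.658 × ln(1.907) = 1.658 × 0.6458 = 1.071 d.
L(t_c) = L₀ e^(−k_d t_c) = 14.6 × 0.7433 = 10.85 mg/L, and at the critical point k_r D_c = k_d L, so D_c = (0.277/0.880) × 10.85 = 3.416 mg/L.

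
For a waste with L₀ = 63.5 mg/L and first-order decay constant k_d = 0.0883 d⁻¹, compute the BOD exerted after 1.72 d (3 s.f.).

y_t = L₀(1 − e^(−k_d t)) = 63.5 × (1 − e^(−0.0883×1.72))
= 63.5 × (1 − 0.8591) = 63.5 × 0.1409 = 8.947 mg/L.

y ≈ 8.95 mg/L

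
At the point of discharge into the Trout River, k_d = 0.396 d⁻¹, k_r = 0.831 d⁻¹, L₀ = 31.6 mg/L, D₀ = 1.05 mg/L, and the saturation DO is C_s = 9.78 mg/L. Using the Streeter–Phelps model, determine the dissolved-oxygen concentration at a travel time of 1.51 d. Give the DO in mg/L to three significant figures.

DO ≈ 1.86 mg/L

k_d L₀/(k_r−k_d) = 0.396×31.6/(0.831−0.396) = 12.51/0.4350 = 28.77 mg/L.
e^(−k_d t) = e^(−0.396×1.510) = 0.5499; e^(−k_r t) = e^(−0.831×1.510) = 0.2851.
D = 28.77 × (0.5499 − 0.2851) + 1.05 × 0.2851 = 7.618 + 0.2994 = 7.917 mg/L.
DO = C_s − D = 9.78 − 7.917 = 1.863 mg/L.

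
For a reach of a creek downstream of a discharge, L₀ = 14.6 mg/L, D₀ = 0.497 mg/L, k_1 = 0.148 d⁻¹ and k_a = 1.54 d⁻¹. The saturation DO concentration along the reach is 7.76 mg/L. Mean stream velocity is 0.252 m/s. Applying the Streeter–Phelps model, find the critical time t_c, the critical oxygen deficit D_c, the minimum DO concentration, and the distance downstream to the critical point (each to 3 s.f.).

t_c ≈ 1.41 d; D_c ≈ 1.14 mg/L; min DO ≈ 6.62 mg/L; x_c ≈ 30.6 km

With k_a/k_1 = 10.41 and 1 − D₀(k_a−k_1)/(k_1 L₀) = 0.6798,
t_c = ln(10.41 × 0.6798) / (1.54 − 0.148) = ln(7.074) / 1.392 = 1.956/1.392 = 1.405 d.
D_c = (k_1/k_a) L₀ e^(−k_1 t_c) = (0.148/1.54) × 14.6 × e^(−0.148×1.405) = 0.09610 × 14.6 × 0.8122 = 1.140 mg/L.
Minimum DO = C_s − D_c = 7.76 − 1.140 = 6.620 mg/L.
x_c = v t_c = 0.252 m/s × 1.405 d × 86400 s/d = 30600 m ≈ 30.6 km.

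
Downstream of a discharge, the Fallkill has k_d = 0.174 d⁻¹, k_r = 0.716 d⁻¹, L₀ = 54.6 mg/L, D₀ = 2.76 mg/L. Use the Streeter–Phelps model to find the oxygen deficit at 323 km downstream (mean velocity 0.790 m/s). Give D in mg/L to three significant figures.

Travel time t = x/v = 323 km / (0.790 m/s) = 323000 m / 0.790 m/s = 408900 s = 4.732 d.
k_d L₀/(k_r−k_d) = 0.174×54.6/(0.716−0.174) = 9.500/0.5420 = 17.53 mg/L.
e^(−k_d t) = e^(−0.174×4.732) = 0.4389; e^(−k_r t) = e^(−0.716×4.732) = 0.03377.
D = 17.53 × (0.4389 − 0.03377) + 2.76 × 0.03377 = 7.102 + 0.09320 = 7.195 mg/L.

D ≈ 7.20 mg/L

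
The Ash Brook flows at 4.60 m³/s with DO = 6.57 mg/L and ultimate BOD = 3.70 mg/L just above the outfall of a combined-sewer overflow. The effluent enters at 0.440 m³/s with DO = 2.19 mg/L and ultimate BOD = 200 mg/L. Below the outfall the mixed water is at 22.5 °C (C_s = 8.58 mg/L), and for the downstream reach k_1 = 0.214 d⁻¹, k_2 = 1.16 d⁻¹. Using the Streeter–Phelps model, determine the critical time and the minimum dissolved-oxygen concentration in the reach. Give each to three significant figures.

t_c ≈ 1.04 d; minimum DO ≈ 5.50 mg/L

Mixed DO = (4.60×6.57 + 0.440×2.19)/(4.60+0.440) = 31.19/5.040 = 6.188 mg/L.
Mixed L₀ = (4.60×3.70 + 0.440×200)/(5.040) = 105.0/5.040 = 20.84 mg/L.
Initial deficit D₀ = C_s − DO₀ = 8.58 − 6.188 = 2.392 mg/L.
t_c = (1/0.9460) ln[(1.16/0.214)(1 − 2.392×0.9460/(0.214×20.84))] = 1.057 × ln(2.669) = 1.038 d.
D_c = (0.214/1.16) × 20.84 × e^(−0.214×1.038) = 0.1845 × 20.84 × 0.8008 = 3.078 mg/L.
Minimum DO = 8.58 − 3.078 = 5.502 mg/L.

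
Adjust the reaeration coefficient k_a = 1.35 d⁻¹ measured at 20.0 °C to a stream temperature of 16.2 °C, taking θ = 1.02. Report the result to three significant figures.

k_a ≈ 1.25 d⁻¹

k_a(T₂) = k_a(T₁) · θ^(T₂−T₁) = 1.35 × 1.02^(16.2−20.0)
= 1.35 × 1.02^-3.80 = 1.35 × 0.9275 = 1.252 d⁻¹.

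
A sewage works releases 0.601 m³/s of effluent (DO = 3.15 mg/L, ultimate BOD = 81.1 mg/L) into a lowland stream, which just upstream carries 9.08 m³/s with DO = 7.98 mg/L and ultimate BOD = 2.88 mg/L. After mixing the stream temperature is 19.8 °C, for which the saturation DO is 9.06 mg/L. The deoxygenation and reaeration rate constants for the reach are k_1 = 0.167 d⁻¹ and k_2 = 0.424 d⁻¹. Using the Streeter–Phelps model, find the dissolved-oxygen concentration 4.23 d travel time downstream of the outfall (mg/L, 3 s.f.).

Mixed DO = (9.08×7.98 + 0.601×3.15)/(9.08+0.601) = 74.35/9.681 = 7.680 mg/L.
Mixed L₀ = (9.08×2.88 + 0.601×81.1)/(9.681) = 74.89/9.681 = 7.736 mg/L.
Initial deficit D₀ = C_s − DO₀ = 9.06 − 7.680 = 1.380 mg/L.
D(4.23) = [0.167×7.736/(0.424−0.167)](e^(−0.167×4.23) − e^(−0.424×4.23)) + 1.380 e^(−0.424×4.23)
= 5.027 × (0.4934 − 0.1664) + 1.380 × 0.1664 = 1.874 mg/L.
DO = 9.06 − 1.874 = 7.186 mg/L.

DO ≈ 7.19 mg/L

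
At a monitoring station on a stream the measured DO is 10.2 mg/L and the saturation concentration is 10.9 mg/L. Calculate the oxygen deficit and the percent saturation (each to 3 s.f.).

D ≈ 0.700 mg/L; 93.6 % saturation

D = C_s − C = 10.9 − 10.2 = 0.700 mg/L.
% saturation = 10.2/10.9 × 100 = 93.6 %.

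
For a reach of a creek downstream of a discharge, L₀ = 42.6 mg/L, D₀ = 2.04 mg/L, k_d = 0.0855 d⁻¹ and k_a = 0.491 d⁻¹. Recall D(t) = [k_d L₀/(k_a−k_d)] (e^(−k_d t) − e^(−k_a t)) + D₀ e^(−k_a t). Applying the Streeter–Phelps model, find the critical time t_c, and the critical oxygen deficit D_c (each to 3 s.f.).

With k_a/k_d = 5.743 and 1 − D₀(k_a−k_d)/(k_d L₀) = 0.7729,
t_c = ln(5.743 × 0.7729) / (0.491 − 0.0855) = ln(4.438) / 0.4055 = 1.490/0.4055 = 3.675 d.
D_c = (k_d/k_a) L₀ e^(−k_d t_c) = (0.0855/0.491) × 42.6 × e^(−0.0855×3.675) = 0.1741 × 42.6 × 0.7303 = 5.418 mg/L.

t_c ≈ 3.68 d; D_c ≈ 5.42 mg/L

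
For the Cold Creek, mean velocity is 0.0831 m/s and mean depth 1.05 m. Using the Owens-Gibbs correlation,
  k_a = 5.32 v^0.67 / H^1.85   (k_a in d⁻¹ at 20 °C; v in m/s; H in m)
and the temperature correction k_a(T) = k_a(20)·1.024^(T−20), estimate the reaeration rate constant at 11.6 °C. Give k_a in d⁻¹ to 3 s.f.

k_a(20) = 5.32 × 0.0831^0.67 / 1.05^1.85 = 5.32 × 0.1889 / 1.094 = 0.9180 d⁻¹.
k_a(11.6) = 0.9180 × 1.024^(11.6−20) = 0.9180 × 0.8194 = 0.7522 d⁻¹.

k_a ≈ 0.752 d⁻¹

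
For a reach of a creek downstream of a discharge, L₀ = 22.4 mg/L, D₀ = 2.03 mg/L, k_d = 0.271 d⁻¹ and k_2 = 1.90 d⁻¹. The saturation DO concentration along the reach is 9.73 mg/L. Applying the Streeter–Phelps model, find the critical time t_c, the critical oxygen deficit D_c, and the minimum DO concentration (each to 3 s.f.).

With k_2/k_d = 7.011 and 1 − D₀(k_2−k_d)/(k_d L₀) = 0.4552,
t_c = ln(7.011 × 0.4552) / (1.90 − 0.271) = ln(3.192) / 1.629 = 1.161/1.629 = 0.7124 d.
L(t_c) = L₀ e^(−k_d t_c) = 22.4 × 0.8244 = 18.47 mg/L, and at the critical point k_2 D_c = k_d L, so D_c = (0.271/1.90) × 18.47 = 2.634 mg/L.
Minimum DO = C_s − D_c = 9.73 − 2.634 = 7.096 mg/L.

t_c ≈ 0.712 d; D_c ≈ 2.63 mg/L; min DO ≈ 7.10 mg/L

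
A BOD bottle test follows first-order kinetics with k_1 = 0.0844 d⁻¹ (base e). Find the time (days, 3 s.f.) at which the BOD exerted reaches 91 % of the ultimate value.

t ≈ 28.5 d

y/L₀ = 1 − e^(−k_1 t) = 0.91 ⇒ e^(−k_1 t) = 0.0900
t = −ln(0.0900) / 0.0844 = 2.408 / 0.0844 = 28.53 d.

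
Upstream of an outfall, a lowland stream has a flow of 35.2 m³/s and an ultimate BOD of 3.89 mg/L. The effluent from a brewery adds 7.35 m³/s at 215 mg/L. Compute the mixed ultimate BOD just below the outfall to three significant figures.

40.4 mg/L

Flow-weighted mixing: C = (Q_r C_r + Q_w C_w)/(Q_r + Q_w)
= (35.2×3.89 + 7.35×215)/(35.2 + 7.35) = 1717/42.55 = 40.36 mg/L.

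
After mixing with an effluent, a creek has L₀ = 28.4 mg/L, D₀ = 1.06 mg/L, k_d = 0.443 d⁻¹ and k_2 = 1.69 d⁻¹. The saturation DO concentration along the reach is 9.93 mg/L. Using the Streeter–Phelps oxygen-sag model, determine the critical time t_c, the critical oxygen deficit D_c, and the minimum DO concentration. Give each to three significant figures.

t_c ≈ 0.985 d; D_c ≈ 4.81 mg/L; min DO ≈ 5.12 mg/L

t_c = [1/(k_2−k_d)] ln[(k_2/k_d)(1 − D₀(k_2−k_d)/(k_d L₀))]
= [1/(1.69−0.443)] ln[(1.69/0.443)(1 − 1.06×1.247/(0.443×28.4))]
= (1/1.247) ln[3.815 × 0.8949] = 0.8019 × ln(3.414) = 0.8019 × 1.228 = 0.9847 d.
L(t_c) = L₀ e^(−k_d t_c) = 28.4 × 0.6465 = 18.36 mg/L, and at the critical point k_2 D_c = k_d L, so D_c = (0.443/1.69) × 18.36 = 4.813 mg/L.
Minimum DO = C_s − D_c = 9.93 − 4.813 = 5.117 mg/L.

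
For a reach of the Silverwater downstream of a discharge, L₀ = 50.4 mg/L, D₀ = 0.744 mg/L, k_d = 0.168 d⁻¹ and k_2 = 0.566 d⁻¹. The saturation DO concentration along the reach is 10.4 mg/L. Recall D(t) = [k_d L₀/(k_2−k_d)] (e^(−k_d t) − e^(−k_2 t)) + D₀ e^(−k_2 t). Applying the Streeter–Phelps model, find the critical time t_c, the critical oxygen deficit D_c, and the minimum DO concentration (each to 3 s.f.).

t_c ≈ 2.96 d; D_c ≈ 9.09 mg/L; min DO ≈ 1.31 mg/L

t_c = [1/(k_2−k_d)] ln[(k_2/k_d)(1 − D₀(k_2−k_d)/(k_d L₀))]
= [1/(0.566−0.168)] ln[(0.566/0.168)(1 − 0.744×0.3980/(0.168×50.4))]
= (1/0.3980) ln[3.369 × 0.9650] = 2.513 × ln(3.251) = 2.513 × 1.179 = 2.962 d.
L(t_c) = L₀ e^(−k_d t_c) = 50.4 × 0.6079 = 30.64 mg/L, and at the critical point k_2 D_c = k_d L, so D_c = (0.168/0.566) × 30.64 = 9.095 mg/L.
Minimum DO = C_s − D_c = 10.4 − 9.095 = 1.305 mg/L.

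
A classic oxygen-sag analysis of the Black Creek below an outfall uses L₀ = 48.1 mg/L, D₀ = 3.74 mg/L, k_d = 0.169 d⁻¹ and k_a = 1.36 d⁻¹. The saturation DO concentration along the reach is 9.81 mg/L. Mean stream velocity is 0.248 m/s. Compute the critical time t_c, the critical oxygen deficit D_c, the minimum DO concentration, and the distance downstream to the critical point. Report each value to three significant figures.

t_c ≈ 1.08 d; D_c ≈ 4.98 mg/L; min DO ≈ 4.83 mg/L; x_c ≈ 23.2 km

At the critical point dD/dt = 0, so k_d L₀ e^(−k_d t) = k_a D. Substituting D(t) from the Streeter–Phelps equation and solving for t gives
t_c = ln[(k_a/k_d)(1 − D₀(k_a−k_d)/(k_d L₀))] / (k_a−k_d).
Here k_a−k_d = 1.191 d⁻¹ and 1 − D₀(k_a−k_d)/(k_d L₀) = 1 − 3.74×1.191/(0.169×48.1) = 0.4520, so
t_c = ln(8.047 × 0.4520) / 1.191 = 1.291 / 1.191 = 1.084 d.
L(t_c) = L₀ e^(−k_d t_c) = 48.1 × 0.8326 = 40.05 mg/L, and at the critical point k_a D_c = k_d L, so D_c = (0.169/1.36) × 40.05 = 4.976 mg/L.
Minimum DO = C_s − D_c = 9.81 − 4.976 = 4.834 mg/L.
x_c = v t_c = 0.248 m/s × 1.084 d × 86400 s/d = 23230 m ≈ 23.2 km.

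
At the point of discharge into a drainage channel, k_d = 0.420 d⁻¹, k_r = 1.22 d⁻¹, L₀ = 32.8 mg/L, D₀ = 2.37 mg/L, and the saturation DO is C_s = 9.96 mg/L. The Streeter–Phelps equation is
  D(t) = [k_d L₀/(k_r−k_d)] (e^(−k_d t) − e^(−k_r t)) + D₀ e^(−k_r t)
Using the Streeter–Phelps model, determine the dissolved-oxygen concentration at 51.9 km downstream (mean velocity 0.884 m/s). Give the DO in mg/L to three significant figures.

Travel time t = x/v = 51.9 km / (0.884 m/s) = 51900 m / 0.884 m/s = 58710 s = 0.6795 d.
k_d L₀/(k_r−k_d) = 0.420×32.8/(1.22−0.420) = 13.78/0.8000 = 17.22 mg/L.
e^(−k_d t) = e^(−0.420×0.6795) = 0.7517; e^(−k_r t) = e^(−1.22×0.6795) = 0.4365.
D = 17.22 × (0.7517 − 0.4365) + 2.37 × 0.4365 = 5.428 + 1.034 = 6.463 mg/L.
DO = C_s − D = 9.96 − 6.463 = 3.497 mg/L.

DO ≈ 3.50 mg/L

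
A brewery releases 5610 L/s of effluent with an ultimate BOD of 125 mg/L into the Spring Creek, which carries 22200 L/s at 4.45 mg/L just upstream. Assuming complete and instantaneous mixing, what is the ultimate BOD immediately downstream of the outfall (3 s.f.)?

28.8 mg/L

Flow-weighted mixing: C = (Q_r C_r + Q_w C_w)/(Q_r + Q_w)
= (22200×4.45 + 5610×125)/(22200 + 5610) = 800000/27810 = 28.77 mg/L.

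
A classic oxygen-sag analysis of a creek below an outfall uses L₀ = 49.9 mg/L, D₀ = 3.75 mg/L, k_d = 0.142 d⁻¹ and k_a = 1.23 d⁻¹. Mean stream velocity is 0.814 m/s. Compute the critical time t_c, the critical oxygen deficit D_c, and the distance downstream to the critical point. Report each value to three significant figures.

t_c ≈ 1.20 d; D_c ≈ 4.86 mg/L; x_c ≈ 84.1 km

With k_a/k_d = 8.662 and 1 − D₀(k_a−k_d)/(k_d L₀) = 0.4242,
t_c = ln(8.662 × 0.4242) / (1.23 − 0.142) = ln(3.674) / 1.088 = 1.301/1.088 = 1.196 d.
D_c = (k_d/k_a) L₀ e^(−k_d t_c) = (0.142/1.23) × 49.9 × e^(−0.142×1.196) = 0.1154 × 49.9 × 0.8438 = 4.861 mg/L.
x_c = v t_c = 0.814 m/s × 1.196 d × 86400 s/d = 84120 m ≈ 84.1 km.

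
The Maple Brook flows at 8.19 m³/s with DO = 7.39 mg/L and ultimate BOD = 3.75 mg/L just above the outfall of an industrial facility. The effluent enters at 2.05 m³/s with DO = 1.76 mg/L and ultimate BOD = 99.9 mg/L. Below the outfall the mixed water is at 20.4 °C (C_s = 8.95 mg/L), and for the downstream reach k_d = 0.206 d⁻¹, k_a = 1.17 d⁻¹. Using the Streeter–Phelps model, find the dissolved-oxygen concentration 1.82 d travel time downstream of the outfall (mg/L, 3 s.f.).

DO ≈ 5.84 mg/L

Mixed DO = (8.19×7.39 + 2.05×1.76)/(8.19+2.05) = 64.13/10.24 = 6.263 mg/L.
Mixed L₀ = (8.19×3.75 + 2.05×99.9)/(10.24) = 235.5/10.24 = 23.00 mg/L.
Initial deficit D₀ = C_s − DO₀ = 8.95 − 6.263 = 2.687 mg/L.
D(1.82) = [0.206×23.00/(1.17−0.206)](e^(−0.206×1.82) − e^(−1.17×1.82)) + 2.687 e^(−1.17×1.82)
= 4.915 × (0.6873 − 0.1189) + 2.687 × 0.1189 = 3.113 mg/L.
DO = 8.95 − 3.113 = 5.837 mg/L.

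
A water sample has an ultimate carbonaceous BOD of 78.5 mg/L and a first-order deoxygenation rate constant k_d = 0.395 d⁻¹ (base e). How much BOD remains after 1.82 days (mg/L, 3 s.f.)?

L ≈ 38.3 mg/L

L_t = L₀ e^(−k_d t) = 78.5 × e^(−0.395×1.82) = 78.5 × 0.4873 = 38.25 mg/L.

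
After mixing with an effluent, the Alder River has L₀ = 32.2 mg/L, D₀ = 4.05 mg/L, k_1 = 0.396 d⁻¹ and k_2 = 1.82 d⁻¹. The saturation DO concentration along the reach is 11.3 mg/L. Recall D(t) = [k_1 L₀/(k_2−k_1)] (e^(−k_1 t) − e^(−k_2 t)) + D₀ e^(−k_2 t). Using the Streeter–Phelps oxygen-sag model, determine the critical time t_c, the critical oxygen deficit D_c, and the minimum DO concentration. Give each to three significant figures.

t_c ≈ 0.648 d; D_c ≈ 5.42 mg/L; min DO ≈ 5.88 mg/L

t_c = [1/(k_2−k_1)] ln[(k_2/k_1)(1 − D₀(k_2−k_1)/(k_1 L₀))]
= [1/(1.82−0.396)] ln[(1.82/0.396)(1 − 4.05×1.424/(0.396×32.2))]
= (1/1.424) ln[4.596 × 0.5477] = 0.7022 × ln(2.517) = 0.7022 × 0.9232 = 0.6483 d.
D_c = (k_1/k_2) L₀ e^(−k_1 t_c) = (0.396/1.82) × 32.2 × e^(−0.396×0.6483) = 0.2176 × 32.2 × 0.7736 = 5.420 mg/L.
Minimum DO = C_s − D_c = 11.3 − 5.420 = 5.880 mg/L.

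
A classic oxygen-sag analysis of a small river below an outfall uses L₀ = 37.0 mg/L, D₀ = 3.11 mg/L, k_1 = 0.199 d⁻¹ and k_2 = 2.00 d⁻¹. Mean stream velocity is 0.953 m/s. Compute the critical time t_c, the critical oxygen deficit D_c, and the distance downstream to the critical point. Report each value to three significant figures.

t_c ≈ 0.487 d; D_c ≈ 3.34 mg/L; x_c ≈ 40.1 km

t_c = [1/(k_2−k_1)] ln[(k_2/k_1)(1 − D₀(k_2−k_1)/(k_1 L₀))]
= [1/(2.00−0.199)] ln[(2.00/0.199)(1 − 3.11×1.801/(0.199×37.0))]
= (1/1.801) ln[10.05 × 0.2393] = 0.5552 × ln(2.405) = 0.5552 × 0.8775 = 0.4872 d.
L(t_c) = L₀ e^(−k_1 t_c) = 37.0 × 0.9076 = 33.58 mg/L, and at the critical point k_2 D_c = k_1 L, so D_c = (0.199/2.00) × 33.58 = 3.341 mg/L.
x_c = v t_c = 0.953 m/s × 0.4872 d × 86400 s/d = 40120 m ≈ 40.1 km.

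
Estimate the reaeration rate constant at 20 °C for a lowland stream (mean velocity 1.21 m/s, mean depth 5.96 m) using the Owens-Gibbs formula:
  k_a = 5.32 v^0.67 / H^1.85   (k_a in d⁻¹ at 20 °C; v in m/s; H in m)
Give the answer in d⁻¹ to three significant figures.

k_a ≈ 0.222 d⁻¹

k_a = 5.32 × 1.21^0.67 / 5.96^1.85 = 5.32 × 1.136 / 27.18 = 0.2224 d⁻¹.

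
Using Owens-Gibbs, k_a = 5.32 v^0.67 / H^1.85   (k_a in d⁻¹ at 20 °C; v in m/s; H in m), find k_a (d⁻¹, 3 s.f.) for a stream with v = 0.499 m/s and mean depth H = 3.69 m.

k_a = 5.32 × 0.499^0.67 / 3.69^1.85 = 5.32 × 0.6277 / 11.19 = 0.2983 d⁻¹.

k_a ≈ 0.298 d⁻¹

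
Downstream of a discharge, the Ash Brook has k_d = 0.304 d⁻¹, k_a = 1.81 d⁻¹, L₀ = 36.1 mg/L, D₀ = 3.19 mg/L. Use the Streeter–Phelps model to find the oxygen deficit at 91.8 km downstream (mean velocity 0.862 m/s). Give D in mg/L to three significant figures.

D ≈ 4.57 mg/L

Travel time t = x/v = 91.8 km / (0.862 m/s) = 91800 m / 0.862 m/s = 106500 s = 1.233 d.
k_d L₀/(k_a−k_d) = 0.304×36.1/(1.81−0.304) = 10.97/1.506 = 7.287 mg/L.
e^(−k_d t) = e^(−0.304×1.233) = 0.6875; e^(−k_a t) = e^(−1.81×1.233) = 0.1074.
D = 7.287 × (0.6875 − 0.1074) + 3.19 × 0.1074 = 4.227 + 0.3427 = 4.570 mg/L.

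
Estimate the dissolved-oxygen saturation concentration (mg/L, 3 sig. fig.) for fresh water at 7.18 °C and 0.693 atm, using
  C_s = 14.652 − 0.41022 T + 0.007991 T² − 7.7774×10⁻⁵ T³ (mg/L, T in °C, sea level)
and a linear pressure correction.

C_s ≈ 8.38 mg/L

At sea level: C_s = 14.652 − 0.41022×7.18 + 0.007991×7.18² − 7.7774×10⁻⁵×7.18³ = 12.09 mg/L.
Pressure correction: C_s' = 12.09 × 0.693 = 8.378 mg/L.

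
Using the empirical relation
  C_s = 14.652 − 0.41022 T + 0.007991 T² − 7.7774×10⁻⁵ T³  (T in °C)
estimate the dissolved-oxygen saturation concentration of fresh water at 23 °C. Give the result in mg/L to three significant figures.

C_s ≈ 8.50 mg/L

C_s = 14.652 − 0.41022×23 + 0.007991×23² − 7.7774×10⁻⁵×23³ = 8.498 mg/L.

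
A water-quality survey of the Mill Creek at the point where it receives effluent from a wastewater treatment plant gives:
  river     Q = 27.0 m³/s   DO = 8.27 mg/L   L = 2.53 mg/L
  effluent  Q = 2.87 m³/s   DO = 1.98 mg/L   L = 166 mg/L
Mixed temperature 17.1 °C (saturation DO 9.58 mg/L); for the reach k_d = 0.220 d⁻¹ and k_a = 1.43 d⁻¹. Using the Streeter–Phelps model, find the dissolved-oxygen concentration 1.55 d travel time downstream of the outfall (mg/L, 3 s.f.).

DO ≈ 7.38 mg/L

Mixed DO = (27.0×8.27 + 2.87×1.98)/(27.0+2.87) = 229.0/29.87 = 7.666 mg/L.
Mixed L₀ = (27.0×2.53 + 2.87×166)/(29.87) = 544.7/29.87 = 18.24 mg/L.
Initial deficit D₀ = C_s − DO₀ = 9.58 − 7.666 = 1.914 mg/L.
D(1.55) = [0.220×18.24/(1.43−0.220)](e^(−0.220×1.55) − e^(−1.43×1.55)) + 1.914 e^(−1.43×1.55)
= 3.316 × (0.7111 − 0.1090) + 1.914 × 0.1090 = 2.205 mg/L.
DO = 9.58 − 2.205 = 7.375 mg/L.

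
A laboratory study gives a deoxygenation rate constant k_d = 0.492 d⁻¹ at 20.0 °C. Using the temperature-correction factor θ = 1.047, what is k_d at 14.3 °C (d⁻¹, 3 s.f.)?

k_d(T₂) = k_d(T₁) · θ^(T₂−T₁) = 0.492 × 1.047^(14.3−20.0)
= 0.492 × 1.047^-5.70 = 0.492 × 0.7697 = 0.3787 d⁻¹.

k_d ≈ 0.379 d⁻¹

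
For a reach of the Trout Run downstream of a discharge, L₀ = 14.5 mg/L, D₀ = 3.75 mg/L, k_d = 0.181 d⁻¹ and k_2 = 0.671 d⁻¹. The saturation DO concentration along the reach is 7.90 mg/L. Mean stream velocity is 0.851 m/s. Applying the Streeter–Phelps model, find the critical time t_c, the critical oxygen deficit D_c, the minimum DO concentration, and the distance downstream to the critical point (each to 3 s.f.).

At the critical point dD/dt = 0, so k_d L₀ e^(−k_d t) = k_2 D. Substituting D(t) from the Streeter–Phelps equation and solving for t gives
t_c = ln[(k_2/k_d)(1 − D₀(k_2−k_d)/(k_d L₀))] / (k_2−k_d).
Here k_2−k_d = 0.4900 d⁻¹ and 1 − D₀(k_2−k_d)/(k_d L₀) = 1 − 3.75×0.4900/(0.181×14.5) = 0.2999, so
t_c = ln(3.707 × 0.2999) / 0.4900 = 0.1059 / 0.4900 = 0.2160 d.
D_c = (k_d/k_2) L₀ e^(−k_d t_c) = (0.181/0.671) × 14.5 × e^(−0.181×0.2160) = 0.2697 × 14.5 × 0.9617 = 3.761 mg/L.
Minimum DO = C_s − D_c = 7.90 − 3.761 = 4.139 mg/L.
x_c = v t_c = 0.851 m/s × 0.2160 d × 86400 s/d = 15880 m ≈ 15.9 km.

t_c ≈ 0.216 d; D_c ≈ 3.76 mg/L; min DO ≈ 4.14 mg/L; x_c ≈ 15.9 km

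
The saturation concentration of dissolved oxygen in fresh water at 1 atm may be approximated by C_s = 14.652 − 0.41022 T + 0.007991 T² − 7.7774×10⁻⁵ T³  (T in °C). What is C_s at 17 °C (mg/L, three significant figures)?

C_s = 14.652 − 0.41022×17 + 0.007991×17² − 7.7774×10⁻⁵×17³ = 9.606 mg/L.

C_s ≈ 9.61 mg/L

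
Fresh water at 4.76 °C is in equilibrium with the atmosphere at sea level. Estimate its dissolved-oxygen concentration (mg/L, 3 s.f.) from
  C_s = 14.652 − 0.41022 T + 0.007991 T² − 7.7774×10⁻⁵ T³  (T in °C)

C_s ≈ 12.9 mg/L

C_s = 14.652 − 0.41022×4.76 + 0.007991×4.76² − 7.7774×10⁻⁵×4.76³ = 12.87 mg/L.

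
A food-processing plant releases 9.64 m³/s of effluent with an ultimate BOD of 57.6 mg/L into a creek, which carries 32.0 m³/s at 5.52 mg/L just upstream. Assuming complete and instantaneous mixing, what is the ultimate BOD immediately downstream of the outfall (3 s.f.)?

17.6 mg/L

Flow-weighted mixing: C = (Q_r C_r + Q_w C_w)/(Q_r + Q_w)
= (32.0×5.52 + 9.64×57.6)/(32.0 + 9.64) = 731.9/41.64 = 17.58 mg/L.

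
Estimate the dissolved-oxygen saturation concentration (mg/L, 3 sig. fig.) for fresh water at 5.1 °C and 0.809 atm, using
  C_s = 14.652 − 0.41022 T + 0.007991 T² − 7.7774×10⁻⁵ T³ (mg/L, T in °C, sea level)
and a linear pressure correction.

C_s ≈ 10.3 mg/L

At sea level: C_s = 14.652 − 0.41022×5.1 + 0.007991×5.1² − 7.7774×10⁻⁵×5.1³ = 12.76 mg/L.
Pressure correction: C_s' = 12.76 × 0.809 = 10.32 mg/L.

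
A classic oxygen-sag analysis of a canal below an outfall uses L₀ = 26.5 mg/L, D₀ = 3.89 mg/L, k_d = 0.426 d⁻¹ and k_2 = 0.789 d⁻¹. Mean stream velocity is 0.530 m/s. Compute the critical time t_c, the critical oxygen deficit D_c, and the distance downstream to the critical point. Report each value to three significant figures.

t_c ≈ 1.33 d; D_c ≈ 8.12 mg/L; x_c ≈ 60.9 km

At the critical point dD/dt = 0, so k_d L₀ e^(−k_d t) = k_2 D. Substituting D(t) from the Streeter–Phelps equation and solving for t gives
t_c = ln[(k_2/k_d)(1 − D₀(k_2−k_d)/(k_d L₀))] / (k_2−k_d).
Here k_2−k_d = 0.3630 d⁻¹ and 1 − D₀(k_2−k_d)/(k_d L₀) = 1 − 3.89×0.3630/(0.426×26.5) = 0.8749, so
t_c = ln(1.852 × 0.8749) / 0.3630 = 0.4827 / 0.3630 = 1.330 d.
L(t_c) = L₀ e^(−k_d t_c) = 26.5 × 0.5675 = 15.04 mg/L, and at the critical point k_2 D_c = k_d L, so D_c = (0.426/0.789) × 15.04 = 8.120 mg/L.
x_c = v t_c = 0.530 m/s × 1.330 d × 86400 s/d = 60890 m ≈ 60.9 km.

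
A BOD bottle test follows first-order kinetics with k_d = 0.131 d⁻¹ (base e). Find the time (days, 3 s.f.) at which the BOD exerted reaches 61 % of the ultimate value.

y/L₀ = 1 − e^(−k_d t) = 0.61 ⇒ e^(−k_d t) = 0.390
t = −ln(0.390) / 0.131 = 0.9416 / 0.131 = 7.188 d.

t ≈ 7.19 d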